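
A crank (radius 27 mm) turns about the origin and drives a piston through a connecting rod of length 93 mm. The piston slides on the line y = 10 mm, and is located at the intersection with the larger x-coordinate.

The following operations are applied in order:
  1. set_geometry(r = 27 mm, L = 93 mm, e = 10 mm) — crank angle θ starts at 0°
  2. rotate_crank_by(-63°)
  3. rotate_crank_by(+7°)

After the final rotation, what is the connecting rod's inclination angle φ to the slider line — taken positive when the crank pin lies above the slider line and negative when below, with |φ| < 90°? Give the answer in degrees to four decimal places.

set_geometry: r = 27 mm, L = 93 mm, e = 10 mm; θ ← 0°
rotate_crank_by(-63°): θ ← 0° -63° = -63°
rotate_crank_by(+7°): θ ← -63° +7° = -56°
crank pin P = (r cos θ, r sin θ) = (15.098208, -22.384014)
h = r sin θ − e = -22.384014 − 10 = -32.384014
sin φ = h / L = -32.384014 / 93 = -0.34821521
φ = arcsin(-0.34821521) = -20.378188°

-20.3782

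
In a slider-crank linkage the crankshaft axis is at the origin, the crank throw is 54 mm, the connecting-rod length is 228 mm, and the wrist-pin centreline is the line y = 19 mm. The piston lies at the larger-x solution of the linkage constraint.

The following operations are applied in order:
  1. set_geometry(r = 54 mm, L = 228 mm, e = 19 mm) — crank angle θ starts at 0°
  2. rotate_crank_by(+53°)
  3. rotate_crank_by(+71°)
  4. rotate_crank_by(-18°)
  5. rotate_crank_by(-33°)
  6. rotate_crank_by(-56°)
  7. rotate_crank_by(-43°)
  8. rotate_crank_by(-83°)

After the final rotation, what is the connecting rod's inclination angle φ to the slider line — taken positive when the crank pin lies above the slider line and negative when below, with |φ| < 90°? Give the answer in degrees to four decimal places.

-17.8949

set_geometry: r = 54 mm, L = 228 mm, e = 19 mm; θ ← 0°
rotate_crank_by(+53°): θ ← 0° +53° = 53°
rotate_crank_by(+71°): θ ← 53° +71° = 124°
rotate_crank_by(-18°): θ ← 124° -18° = 106°
rotate_crank_by(-33°): θ ← 106° -33° = 73°
rotate_crank_by(-56°): θ ← 73° -56° = 17°
rotate_crank_by(-43°): θ ← 17° -43° = -26°
rotate_crank_by(-83°): θ ← -26° -83° = -109°
crank pin P = (r cos θ, r sin θ) = (-17.580680, -51.058003)
h = r sin θ − e = -51.058003 − 19 = -70.058003
sin φ = h / L = -70.058003 / 228 = -0.30727194
φ = arcsin(-0.30727194) = -17.894902°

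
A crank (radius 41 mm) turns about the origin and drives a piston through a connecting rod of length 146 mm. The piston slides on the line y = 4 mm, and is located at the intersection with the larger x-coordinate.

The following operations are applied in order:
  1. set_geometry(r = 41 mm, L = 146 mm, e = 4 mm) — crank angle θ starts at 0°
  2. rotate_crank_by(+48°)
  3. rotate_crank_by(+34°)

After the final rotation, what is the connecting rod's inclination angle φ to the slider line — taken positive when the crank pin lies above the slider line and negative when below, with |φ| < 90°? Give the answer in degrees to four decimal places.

14.5184

set_geometry: r = 41 mm, L = 146 mm, e = 4 mm; θ ← 0°
rotate_crank_by(+48°): θ ← 0° +48° = 48°
rotate_crank_by(+34°): θ ← 48° +34° = 82°
crank pin P = (r cos θ, r sin θ) = (5.706097, 40.600991)
h = r sin θ − e = 40.600991 − 4 = 36.600991
sin φ = h / L = 36.600991 / 146 = 0.25069172
φ = arcsin(0.25069172) = 14.518448°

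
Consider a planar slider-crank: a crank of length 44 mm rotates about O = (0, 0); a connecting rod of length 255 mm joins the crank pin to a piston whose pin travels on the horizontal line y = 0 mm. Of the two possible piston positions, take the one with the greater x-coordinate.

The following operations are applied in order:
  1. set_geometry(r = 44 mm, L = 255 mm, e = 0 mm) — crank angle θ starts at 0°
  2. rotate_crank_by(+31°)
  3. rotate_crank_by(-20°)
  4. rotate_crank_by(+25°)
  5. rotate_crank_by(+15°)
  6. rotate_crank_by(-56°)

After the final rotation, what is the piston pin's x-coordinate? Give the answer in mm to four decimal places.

set_geometry: r = 44 mm, L = 255 mm, e = 0 mm; θ ← 0°
rotate_crank_by(+31°): θ ← 0° +31° = 31°
rotate_crank_by(-20°): θ ← 31° -20° = 11°
rotate_crank_by(+25°): θ ← 11° +25° = 36°
rotate_crank_by(+15°): θ ← 36° +15° = 51°
rotate_crank_by(-56°): θ ← 51° -56° = -5°
crank pin P = (r cos θ, r sin θ) = (43.832567, -3.834853)
h = r sin θ − e = -3.834853 − 0 = -3.834853
x = r cos θ + √(L² − h²) = 43.832567 + √(65025.0 − 14.7061) = 43.832567 + 254.971163 = 298.803730

298.8037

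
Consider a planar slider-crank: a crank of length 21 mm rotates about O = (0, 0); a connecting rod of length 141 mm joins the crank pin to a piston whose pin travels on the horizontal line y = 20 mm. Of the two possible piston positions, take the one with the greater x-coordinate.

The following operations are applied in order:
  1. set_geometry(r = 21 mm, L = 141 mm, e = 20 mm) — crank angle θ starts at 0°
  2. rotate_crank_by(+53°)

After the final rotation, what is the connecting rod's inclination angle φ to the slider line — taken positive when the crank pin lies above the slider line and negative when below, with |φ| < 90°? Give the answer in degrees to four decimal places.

set_geometry: r = 21 mm, L = 141 mm, e = 20 mm; θ ← 0°
rotate_crank_by(+53°): θ ← 0° +53° = 53°
crank pin P = (r cos θ, r sin θ) = (12.638115, 16.771346)
h = r sin θ − e = 16.771346 − 20 = -3.228654
sin φ = h / L = -3.228654 / 141 = -0.02289826
φ = arcsin(-0.02289826) = -1.312088°

-1.3121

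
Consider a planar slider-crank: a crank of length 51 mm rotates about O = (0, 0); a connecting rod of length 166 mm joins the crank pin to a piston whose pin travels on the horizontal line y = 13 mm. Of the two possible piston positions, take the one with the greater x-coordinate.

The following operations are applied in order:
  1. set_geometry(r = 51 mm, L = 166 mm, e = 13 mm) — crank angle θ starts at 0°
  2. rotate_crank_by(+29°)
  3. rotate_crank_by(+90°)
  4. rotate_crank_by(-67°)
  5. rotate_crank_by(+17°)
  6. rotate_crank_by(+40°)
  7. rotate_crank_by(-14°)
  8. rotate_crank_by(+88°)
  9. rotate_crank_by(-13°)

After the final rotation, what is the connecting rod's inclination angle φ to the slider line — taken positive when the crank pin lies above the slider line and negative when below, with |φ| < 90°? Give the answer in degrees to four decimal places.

set_geometry: r = 51 mm, L = 166 mm, e = 13 mm; θ ← 0°
rotate_crank_by(+29°): θ ← 0° +29° = 29°
rotate_crank_by(+90°): θ ← 29° +90° = 119°
rotate_crank_by(-67°): θ ← 119° -67° = 52°
rotate_crank_by(+17°): θ ← 52° +17° = 69°
rotate_crank_by(+40°): θ ← 69° +40° = 109°
rotate_crank_by(-14°): θ ← 109° -14° = 95°
rotate_crank_by(+88°): θ ← 95° +88° = 183°
rotate_crank_by(-13°): θ ← 183° -13° = 170°
crank pin P = (r cos θ, r sin θ) = (-50.225195, 8.856057)
h = r sin θ − e = 8.856057 − 13 = -4.143943
sin φ = h / L = -4.143943 / 166 = -0.02496351
φ = arcsin(-0.02496351) = -1.430452°

-1.4305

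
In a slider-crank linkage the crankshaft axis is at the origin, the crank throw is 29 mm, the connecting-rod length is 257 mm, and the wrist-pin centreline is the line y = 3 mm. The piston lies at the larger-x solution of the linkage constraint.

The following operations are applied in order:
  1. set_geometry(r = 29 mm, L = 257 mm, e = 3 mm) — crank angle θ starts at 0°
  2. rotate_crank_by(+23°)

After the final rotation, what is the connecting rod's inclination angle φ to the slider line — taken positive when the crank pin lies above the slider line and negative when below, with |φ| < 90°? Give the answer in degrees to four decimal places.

1.8577

set_geometry: r = 29 mm, L = 257 mm, e = 3 mm; θ ← 0°
rotate_crank_by(+23°): θ ← 0° +23° = 23°
crank pin P = (r cos θ, r sin θ) = (26.694641, 11.331203)
h = r sin θ − e = 11.331203 − 3 = 8.331203
sin φ = h / L = 8.331203 / 257 = 0.03241713
φ = arcsin(0.03241713) = 1.857690°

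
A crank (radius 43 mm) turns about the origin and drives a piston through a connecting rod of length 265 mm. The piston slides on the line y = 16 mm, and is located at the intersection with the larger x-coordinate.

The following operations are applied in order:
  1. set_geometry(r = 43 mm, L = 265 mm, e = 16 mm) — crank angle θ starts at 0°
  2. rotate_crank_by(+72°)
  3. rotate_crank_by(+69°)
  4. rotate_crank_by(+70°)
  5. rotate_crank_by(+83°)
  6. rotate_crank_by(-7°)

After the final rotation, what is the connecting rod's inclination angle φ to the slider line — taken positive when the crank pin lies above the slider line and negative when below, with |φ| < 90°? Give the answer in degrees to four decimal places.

-12.4479

set_geometry: r = 43 mm, L = 265 mm, e = 16 mm; θ ← 0°
rotate_crank_by(+72°): θ ← 0° +72° = 72°
rotate_crank_by(+69°): θ ← 72° +69° = 141°
rotate_crank_by(+70°): θ ← 141° +70° = 211°
rotate_crank_by(+83°): θ ← 211° +83° = 294°
rotate_crank_by(-7°): θ ← 294° -7° = 287°
crank pin P = (r cos θ, r sin θ) = (12.571983, -41.121105)
h = r sin θ − e = -41.121105 − 16 = -57.121105
sin φ = h / L = -57.121105 / 265 = -0.21555134
φ = arcsin(-0.21555134) = -12.447875°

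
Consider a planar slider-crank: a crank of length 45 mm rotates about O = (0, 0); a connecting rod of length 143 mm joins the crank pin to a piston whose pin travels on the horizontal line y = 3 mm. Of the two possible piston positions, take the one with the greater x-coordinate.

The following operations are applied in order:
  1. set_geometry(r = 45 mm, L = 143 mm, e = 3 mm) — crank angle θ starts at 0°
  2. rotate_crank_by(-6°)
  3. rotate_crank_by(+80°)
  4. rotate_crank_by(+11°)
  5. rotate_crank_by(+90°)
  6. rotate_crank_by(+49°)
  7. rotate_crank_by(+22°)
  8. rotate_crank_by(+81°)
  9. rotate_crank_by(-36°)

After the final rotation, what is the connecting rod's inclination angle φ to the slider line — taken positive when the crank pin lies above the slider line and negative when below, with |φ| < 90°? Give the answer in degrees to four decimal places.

set_geometry: r = 45 mm, L = 143 mm, e = 3 mm; θ ← 0°
rotate_crank_by(-6°): θ ← 0° -6° = -6°
rotate_crank_by(+80°): θ ← -6° +80° = 74°
rotate_crank_by(+11°): θ ← 74° +11° = 85°
rotate_crank_by(+90°): θ ← 85° +90° = 175°
rotate_crank_by(+49°): θ ← 175° +49° = 224°
rotate_crank_by(+22°): θ ← 224° +22° = 246°
rotate_crank_by(+81°): θ ← 246° +81° = 327°
rotate_crank_by(-36°): θ ← 327° -36° = 291°
crank pin P = (r cos θ, r sin θ) = (16.126558, -42.011119)
h = r sin θ − e = -42.011119 − 3 = -45.011119
sin φ = h / L = -45.011119 / 143 = -0.31476307
φ = arcsin(-0.31476307) = -18.346511°

-18.3465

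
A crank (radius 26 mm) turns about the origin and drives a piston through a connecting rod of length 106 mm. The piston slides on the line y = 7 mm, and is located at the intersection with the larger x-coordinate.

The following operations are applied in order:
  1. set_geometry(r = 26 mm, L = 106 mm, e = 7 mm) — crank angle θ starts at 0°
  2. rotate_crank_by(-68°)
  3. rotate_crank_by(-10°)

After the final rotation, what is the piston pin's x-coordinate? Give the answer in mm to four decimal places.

set_geometry: r = 26 mm, L = 106 mm, e = 7 mm; θ ← 0°
rotate_crank_by(-68°): θ ← 0° -68° = -68°
rotate_crank_by(-10°): θ ← -68° -10° = -78°
crank pin P = (r cos θ, r sin θ) = (5.405704, -25.431838)
h = r sin θ − e = -25.431838 − 7 = -32.431838
x = r cos θ + √(L² − h²) = 5.405704 + √(11236.0 − 1051.8241) = 5.405704 + 100.916678 = 106.322382

106.3224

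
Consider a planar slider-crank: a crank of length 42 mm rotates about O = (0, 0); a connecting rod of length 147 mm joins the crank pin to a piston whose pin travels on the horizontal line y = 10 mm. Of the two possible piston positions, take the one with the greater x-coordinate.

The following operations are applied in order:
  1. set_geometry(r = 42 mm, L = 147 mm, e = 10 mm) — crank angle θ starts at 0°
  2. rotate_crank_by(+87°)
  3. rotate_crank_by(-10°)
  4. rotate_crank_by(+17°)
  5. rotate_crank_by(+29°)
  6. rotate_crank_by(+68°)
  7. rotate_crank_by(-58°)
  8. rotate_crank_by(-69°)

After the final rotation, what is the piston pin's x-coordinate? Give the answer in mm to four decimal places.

162.7687

set_geometry: r = 42 mm, L = 147 mm, e = 10 mm; θ ← 0°
rotate_crank_by(+87°): θ ← 0° +87° = 87°
rotate_crank_by(-10°): θ ← 87° -10° = 77°
rotate_crank_by(+17°): θ ← 77° +17° = 94°
rotate_crank_by(+29°): θ ← 94° +29° = 123°
rotate_crank_by(+68°): θ ← 123° +68° = 191°
rotate_crank_by(-58°): θ ← 191° -58° = 133°
rotate_crank_by(-69°): θ ← 133° -69° = 64°
crank pin P = (r cos θ, r sin θ) = (18.411588, 37.749350)
h = r sin θ − e = 37.749350 − 10 = 27.749350
x = r cos θ + √(L² − h²) = 18.411588 + √(21609.0 − 770.0264) = 18.411588 + 144.357104 = 162.768693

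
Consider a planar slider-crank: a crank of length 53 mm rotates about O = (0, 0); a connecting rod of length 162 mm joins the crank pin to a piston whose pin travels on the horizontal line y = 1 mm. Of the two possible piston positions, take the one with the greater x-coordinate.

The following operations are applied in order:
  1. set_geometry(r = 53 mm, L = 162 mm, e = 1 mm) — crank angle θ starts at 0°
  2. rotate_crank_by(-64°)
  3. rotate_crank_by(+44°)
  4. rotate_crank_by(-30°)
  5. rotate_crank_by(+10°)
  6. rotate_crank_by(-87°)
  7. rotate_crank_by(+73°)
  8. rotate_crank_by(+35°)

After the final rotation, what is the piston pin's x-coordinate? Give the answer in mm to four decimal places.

set_geometry: r = 53 mm, L = 162 mm, e = 1 mm; θ ← 0°
rotate_crank_by(-64°): θ ← 0° -64° = -64°
rotate_crank_by(+44°): θ ← -64° +44° = -20°
rotate_crank_by(-30°): θ ← -20° -30° = -50°
rotate_crank_by(+10°): θ ← -50° +10° = -40°
rotate_crank_by(-87°): θ ← -40° -87° = -127°
rotate_crank_by(+73°): θ ← -127° +73° = -54°
rotate_crank_by(+35°): θ ← -54° +35° = -19°
crank pin P = (r cos θ, r sin θ) = (50.112485, -17.255112)
h = r sin θ − e = -17.255112 − 1 = -18.255112
x = r cos θ + √(L² − h²) = 50.112485 + √(26244.0 − 333.2491) = 50.112485 + 160.968167 = 211.080652

211.0807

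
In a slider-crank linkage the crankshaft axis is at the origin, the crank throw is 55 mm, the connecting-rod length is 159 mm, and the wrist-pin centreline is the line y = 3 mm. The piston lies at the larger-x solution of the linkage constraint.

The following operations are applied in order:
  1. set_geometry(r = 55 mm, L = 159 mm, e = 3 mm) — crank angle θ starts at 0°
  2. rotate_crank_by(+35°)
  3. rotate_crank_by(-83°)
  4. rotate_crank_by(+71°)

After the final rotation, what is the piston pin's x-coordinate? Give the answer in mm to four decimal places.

set_geometry: r = 55 mm, L = 159 mm, e = 3 mm; θ ← 0°
rotate_crank_by(+35°): θ ← 0° +35° = 35°
rotate_crank_by(-83°): θ ← 35° -83° = -48°
rotate_crank_by(+71°): θ ← -48° +71° = 23°
crank pin P = (r cos θ, r sin θ) = (50.627767, 21.490212)
h = r sin θ − e = 21.490212 − 3 = 18.490212
x = r cos θ + √(L² − h²) = 50.627767 + √(25281.0 − 341.8879) = 50.627767 + 157.921221 = 208.548988

208.5490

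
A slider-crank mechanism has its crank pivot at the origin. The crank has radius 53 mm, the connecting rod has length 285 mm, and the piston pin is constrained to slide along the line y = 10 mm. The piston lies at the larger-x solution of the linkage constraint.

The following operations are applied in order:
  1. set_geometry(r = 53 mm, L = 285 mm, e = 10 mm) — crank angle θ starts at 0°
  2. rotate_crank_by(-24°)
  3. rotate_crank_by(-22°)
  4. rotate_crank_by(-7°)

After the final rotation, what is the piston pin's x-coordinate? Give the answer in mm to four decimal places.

312.0512

set_geometry: r = 53 mm, L = 285 mm, e = 10 mm; θ ← 0°
rotate_crank_by(-24°): θ ← 0° -24° = -24°
rotate_crank_by(-22°): θ ← -24° -22° = -46°
rotate_crank_by(-7°): θ ← -46° -7° = -53°
crank pin P = (r cos θ, r sin θ) = (31.896196, -42.327682)
h = r sin θ − e = -42.327682 − 10 = -52.327682
x = r cos θ + √(L² − h²) = 31.896196 + √(81225.0 − 2738.1863) = 31.896196 + 280.154982 = 312.051178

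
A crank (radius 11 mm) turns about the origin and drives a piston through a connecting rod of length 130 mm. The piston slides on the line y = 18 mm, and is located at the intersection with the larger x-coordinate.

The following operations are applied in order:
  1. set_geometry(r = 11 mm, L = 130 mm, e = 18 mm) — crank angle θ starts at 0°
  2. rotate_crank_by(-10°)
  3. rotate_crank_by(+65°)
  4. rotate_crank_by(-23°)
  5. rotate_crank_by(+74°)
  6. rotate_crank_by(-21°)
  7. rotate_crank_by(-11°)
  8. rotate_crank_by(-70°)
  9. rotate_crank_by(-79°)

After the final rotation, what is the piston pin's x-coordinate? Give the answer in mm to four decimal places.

129.6563

set_geometry: r = 11 mm, L = 130 mm, e = 18 mm; θ ← 0°
rotate_crank_by(-10°): θ ← 0° -10° = -10°
rotate_crank_by(+65°): θ ← -10° +65° = 55°
rotate_crank_by(-23°): θ ← 55° -23° = 32°
rotate_crank_by(+74°): θ ← 32° +74° = 106°
rotate_crank_by(-21°): θ ← 106° -21° = 85°
rotate_crank_by(-11°): θ ← 85° -11° = 74°
rotate_crank_by(-70°): θ ← 74° -70° = 4°
rotate_crank_by(-79°): θ ← 4° -79° = -75°
crank pin P = (r cos θ, r sin θ) = (2.847009, -10.625184)
h = r sin θ − e = -10.625184 − 18 = -28.625184
x = r cos θ + √(L² − h²) = 2.847009 + √(16900.0 − 819.4012) = 2.847009 + 126.809301 = 129.656311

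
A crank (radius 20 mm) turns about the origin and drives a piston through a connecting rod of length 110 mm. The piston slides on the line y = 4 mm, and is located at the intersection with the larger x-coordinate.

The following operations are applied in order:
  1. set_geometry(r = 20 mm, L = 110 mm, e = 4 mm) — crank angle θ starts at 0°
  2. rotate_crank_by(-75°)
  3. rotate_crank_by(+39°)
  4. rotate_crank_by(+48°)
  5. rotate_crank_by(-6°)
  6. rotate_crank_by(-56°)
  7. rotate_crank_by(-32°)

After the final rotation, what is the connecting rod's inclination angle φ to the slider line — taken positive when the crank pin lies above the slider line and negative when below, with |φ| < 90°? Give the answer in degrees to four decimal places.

-12.4984

set_geometry: r = 20 mm, L = 110 mm, e = 4 mm; θ ← 0°
rotate_crank_by(-75°): θ ← 0° -75° = -75°
rotate_crank_by(+39°): θ ← -75° +39° = -36°
rotate_crank_by(+48°): θ ← -36° +48° = 12°
rotate_crank_by(-6°): θ ← 12° -6° = 6°
rotate_crank_by(-56°): θ ← 6° -56° = -50°
rotate_crank_by(-32°): θ ← -50° -32° = -82°
crank pin P = (r cos θ, r sin θ) = (2.783462, -19.805361)
h = r sin θ − e = -19.805361 − 4 = -23.805361
sin φ = h / L = -23.805361 / 110 = -0.21641238
φ = arcsin(-0.21641238) = -12.498402°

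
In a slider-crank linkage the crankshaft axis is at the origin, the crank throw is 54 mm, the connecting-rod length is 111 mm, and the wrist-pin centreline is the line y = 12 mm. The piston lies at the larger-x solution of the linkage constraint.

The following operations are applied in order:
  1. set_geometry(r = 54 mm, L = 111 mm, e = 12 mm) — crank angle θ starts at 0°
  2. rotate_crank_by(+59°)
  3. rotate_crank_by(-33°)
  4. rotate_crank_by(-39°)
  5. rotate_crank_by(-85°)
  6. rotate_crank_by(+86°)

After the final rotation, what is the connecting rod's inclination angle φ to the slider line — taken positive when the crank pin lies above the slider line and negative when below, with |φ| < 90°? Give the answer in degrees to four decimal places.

-12.0787

set_geometry: r = 54 mm, L = 111 mm, e = 12 mm; θ ← 0°
rotate_crank_by(+59°): θ ← 0° +59° = 59°
rotate_crank_by(-33°): θ ← 59° -33° = 26°
rotate_crank_by(-39°): θ ← 26° -39° = -13°
rotate_crank_by(-85°): θ ← -13° -85° = -98°
rotate_crank_by(+86°): θ ← -98° +86° = -12°
crank pin P = (r cos θ, r sin θ) = (52.819970, -11.227231)
h = r sin θ − e = -11.227231 − 12 = -23.227231
sin φ = h / L = -23.227231 / 111 = -0.20925434
φ = arcsin(-0.20925434) = -12.078658°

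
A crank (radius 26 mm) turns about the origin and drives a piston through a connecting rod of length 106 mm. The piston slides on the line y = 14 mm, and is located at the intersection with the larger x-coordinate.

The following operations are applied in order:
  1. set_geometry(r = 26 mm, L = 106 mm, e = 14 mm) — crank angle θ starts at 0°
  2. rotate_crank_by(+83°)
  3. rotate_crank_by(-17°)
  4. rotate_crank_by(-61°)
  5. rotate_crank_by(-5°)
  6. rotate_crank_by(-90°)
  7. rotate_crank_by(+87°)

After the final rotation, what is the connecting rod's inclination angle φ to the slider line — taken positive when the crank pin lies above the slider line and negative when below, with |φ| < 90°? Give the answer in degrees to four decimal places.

set_geometry: r = 26 mm, L = 106 mm, e = 14 mm; θ ← 0°
rotate_crank_by(+83°): θ ← 0° +83° = 83°
rotate_crank_by(-17°): θ ← 83° -17° = 66°
rotate_crank_by(-61°): θ ← 66° -61° = 5°
rotate_crank_by(-5°): θ ← 5° -5° = 0°
rotate_crank_by(-90°): θ ← 0° -90° = -90°
rotate_crank_by(+87°): θ ← -90° +87° = -3°
crank pin P = (r cos θ, r sin θ) = (25.964368, -1.360735)
h = r sin θ − e = -1.360735 − 14 = -15.360735
sin φ = h / L = -15.360735 / 106 = -0.14491259
φ = arcsin(-0.14491259) = -8.332218°

-8.3322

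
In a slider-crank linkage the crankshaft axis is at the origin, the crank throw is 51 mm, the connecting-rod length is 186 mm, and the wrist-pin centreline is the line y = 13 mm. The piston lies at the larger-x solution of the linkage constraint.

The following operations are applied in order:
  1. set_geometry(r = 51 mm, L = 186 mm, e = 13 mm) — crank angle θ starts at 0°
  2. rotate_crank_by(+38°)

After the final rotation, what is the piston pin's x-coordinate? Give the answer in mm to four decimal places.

set_geometry: r = 51 mm, L = 186 mm, e = 13 mm; θ ← 0°
rotate_crank_by(+38°): θ ← 0° +38° = 38°
crank pin P = (r cos θ, r sin θ) = (40.188548, 31.398735)
h = r sin θ − e = 31.398735 − 13 = 18.398735
x = r cos θ + √(L² − h²) = 40.188548 + √(34596.0 − 338.5135) = 40.188548 + 185.087781 = 225.276329

225.2763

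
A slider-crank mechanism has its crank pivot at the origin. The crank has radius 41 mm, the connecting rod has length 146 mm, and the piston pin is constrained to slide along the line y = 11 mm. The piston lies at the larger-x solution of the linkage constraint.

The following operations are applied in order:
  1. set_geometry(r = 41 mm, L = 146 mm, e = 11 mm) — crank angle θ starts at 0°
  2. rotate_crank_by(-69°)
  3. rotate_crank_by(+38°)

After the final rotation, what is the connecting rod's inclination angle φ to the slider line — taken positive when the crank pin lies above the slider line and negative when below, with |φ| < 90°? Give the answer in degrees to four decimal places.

set_geometry: r = 41 mm, L = 146 mm, e = 11 mm; θ ← 0°
rotate_crank_by(-69°): θ ← 0° -69° = -69°
rotate_crank_by(+38°): θ ← -69° +38° = -31°
crank pin P = (r cos θ, r sin θ) = (35.143859, -21.116561)
h = r sin θ − e = -21.116561 − 11 = -32.116561
sin φ = h / L = -32.116561 / 146 = -0.21997645
φ = arcsin(-0.21997645) = -12.707650°

-12.7076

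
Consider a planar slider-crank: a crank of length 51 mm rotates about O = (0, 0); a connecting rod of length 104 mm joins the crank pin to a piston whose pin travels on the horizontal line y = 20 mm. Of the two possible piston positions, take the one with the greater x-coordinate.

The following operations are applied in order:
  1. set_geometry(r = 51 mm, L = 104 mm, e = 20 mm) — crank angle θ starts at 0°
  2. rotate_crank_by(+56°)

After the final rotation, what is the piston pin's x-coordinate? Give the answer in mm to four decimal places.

set_geometry: r = 51 mm, L = 104 mm, e = 20 mm; θ ← 0°
rotate_crank_by(+56°): θ ← 0° +56° = 56°
crank pin P = (r cos θ, r sin θ) = (28.518838, 42.280916)
h = r sin θ − e = 42.280916 − 20 = 22.280916
x = r cos θ + √(L² − h²) = 28.518838 + √(10816.0 − 496.4392) = 28.518838 + 101.585239 = 130.104077

130.1041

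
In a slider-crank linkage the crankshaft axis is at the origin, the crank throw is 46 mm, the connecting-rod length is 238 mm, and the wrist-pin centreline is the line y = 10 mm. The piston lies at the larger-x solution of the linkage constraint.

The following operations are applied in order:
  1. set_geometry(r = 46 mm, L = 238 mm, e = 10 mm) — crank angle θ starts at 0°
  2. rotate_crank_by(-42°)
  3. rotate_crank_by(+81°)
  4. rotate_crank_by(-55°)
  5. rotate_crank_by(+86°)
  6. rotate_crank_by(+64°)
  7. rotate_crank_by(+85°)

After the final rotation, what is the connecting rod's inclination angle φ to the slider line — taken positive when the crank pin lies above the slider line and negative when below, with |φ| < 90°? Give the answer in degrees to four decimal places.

set_geometry: r = 46 mm, L = 238 mm, e = 10 mm; θ ← 0°
rotate_crank_by(-42°): θ ← 0° -42° = -42°
rotate_crank_by(+81°): θ ← -42° +81° = 39°
rotate_crank_by(-55°): θ ← 39° -55° = -16°
rotate_crank_by(+86°): θ ← -16° +86° = 70°
rotate_crank_by(+64°): θ ← 70° +64° = 134°
rotate_crank_by(+85°): θ ← 134° +85° = 219°
crank pin P = (r cos θ, r sin θ) = (-35.748714, -28.948738)
h = r sin θ − e = -28.948738 − 10 = -38.948738
sin φ = h / L = -38.948738 / 238 = -0.16365016
φ = arcsin(-0.16365016) = -9.418828°

-9.4188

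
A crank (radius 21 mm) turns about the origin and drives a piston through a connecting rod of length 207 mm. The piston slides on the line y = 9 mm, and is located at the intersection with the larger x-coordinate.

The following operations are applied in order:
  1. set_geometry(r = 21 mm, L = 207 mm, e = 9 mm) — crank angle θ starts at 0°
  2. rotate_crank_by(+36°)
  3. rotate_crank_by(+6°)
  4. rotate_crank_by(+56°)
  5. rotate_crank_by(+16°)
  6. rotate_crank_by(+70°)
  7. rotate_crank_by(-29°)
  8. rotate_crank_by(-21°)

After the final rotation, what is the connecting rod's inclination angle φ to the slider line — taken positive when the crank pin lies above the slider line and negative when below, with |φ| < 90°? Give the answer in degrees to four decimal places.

set_geometry: r = 21 mm, L = 207 mm, e = 9 mm; θ ← 0°
rotate_crank_by(+36°): θ ← 0° +36° = 36°
rotate_crank_by(+6°): θ ← 36° +6° = 42°
rotate_crank_by(+56°): θ ← 42° +56° = 98°
rotate_crank_by(+16°): θ ← 98° +16° = 114°
rotate_crank_by(+70°): θ ← 114° +70° = 184°
rotate_crank_by(-29°): θ ← 184° -29° = 155°
rotate_crank_by(-21°): θ ← 155° -21° = 134°
crank pin P = (r cos θ, r sin θ) = (-14.587826, 15.106136)
h = r sin θ − e = 15.106136 − 9 = 6.106136
sin φ = h / L = 6.106136 / 207 = 0.02949824
φ = arcsin(0.02949824) = 1.690370°

1.6904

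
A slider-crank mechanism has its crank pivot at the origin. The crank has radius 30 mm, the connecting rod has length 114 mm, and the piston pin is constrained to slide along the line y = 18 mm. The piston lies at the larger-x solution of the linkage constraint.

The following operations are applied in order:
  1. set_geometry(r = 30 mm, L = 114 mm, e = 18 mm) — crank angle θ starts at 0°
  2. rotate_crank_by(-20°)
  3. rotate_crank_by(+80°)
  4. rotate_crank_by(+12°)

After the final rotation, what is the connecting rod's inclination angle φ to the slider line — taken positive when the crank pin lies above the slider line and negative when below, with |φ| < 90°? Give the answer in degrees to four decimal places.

set_geometry: r = 30 mm, L = 114 mm, e = 18 mm; θ ← 0°
rotate_crank_by(-20°): θ ← 0° -20° = -20°
rotate_crank_by(+80°): θ ← -20° +80° = 60°
rotate_crank_by(+12°): θ ← 60° +12° = 72°
crank pin P = (r cos θ, r sin θ) = (9.270510, 28.531695)
h = r sin θ − e = 28.531695 − 18 = 10.531695
sin φ = h / L = 10.531695 / 114 = 0.09238329
φ = arcsin(0.09238329) = 5.300731°

5.3007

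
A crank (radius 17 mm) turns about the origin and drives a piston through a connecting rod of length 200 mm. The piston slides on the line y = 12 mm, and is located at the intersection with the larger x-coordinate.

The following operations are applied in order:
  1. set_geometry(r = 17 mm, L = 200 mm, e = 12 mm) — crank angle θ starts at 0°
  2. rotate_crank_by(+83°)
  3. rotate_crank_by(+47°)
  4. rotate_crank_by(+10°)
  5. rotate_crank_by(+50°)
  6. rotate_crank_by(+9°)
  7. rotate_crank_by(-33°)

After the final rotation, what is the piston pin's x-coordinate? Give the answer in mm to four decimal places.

183.3494

set_geometry: r = 17 mm, L = 200 mm, e = 12 mm; θ ← 0°
rotate_crank_by(+83°): θ ← 0° +83° = 83°
rotate_crank_by(+47°): θ ← 83° +47° = 130°
rotate_crank_by(+10°): θ ← 130° +10° = 140°
rotate_crank_by(+50°): θ ← 140° +50° = 190°
rotate_crank_by(+9°): θ ← 190° +9° = 199°
rotate_crank_by(-33°): θ ← 199° -33° = 166°
crank pin P = (r cos θ, r sin θ) = (-16.495027, 4.112672)
h = r sin θ − e = 4.112672 − 12 = -7.887328
x = r cos θ + √(L² − h²) = -16.495027 + √(40000.0 − 62.2099) = -16.495027 + 199.844415 = 183.349387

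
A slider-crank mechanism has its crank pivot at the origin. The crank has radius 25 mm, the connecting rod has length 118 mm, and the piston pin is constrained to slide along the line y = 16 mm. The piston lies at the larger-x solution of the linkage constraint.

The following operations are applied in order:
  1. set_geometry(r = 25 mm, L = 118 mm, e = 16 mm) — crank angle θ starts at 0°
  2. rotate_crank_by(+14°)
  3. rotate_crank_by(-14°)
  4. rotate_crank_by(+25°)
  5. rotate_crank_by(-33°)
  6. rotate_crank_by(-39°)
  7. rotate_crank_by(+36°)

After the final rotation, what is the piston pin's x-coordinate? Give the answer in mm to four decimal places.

140.6983

set_geometry: r = 25 mm, L = 118 mm, e = 16 mm; θ ← 0°
rotate_crank_by(+14°): θ ← 0° +14° = 14°
rotate_crank_by(-14°): θ ← 14° -14° = 0°
rotate_crank_by(+25°): θ ← 0° +25° = 25°
rotate_crank_by(-33°): θ ← 25° -33° = -8°
rotate_crank_by(-39°): θ ← -8° -39° = -47°
rotate_crank_by(+36°): θ ← -47° +36° = -11°
crank pin P = (r cos θ, r sin θ) = (24.540680, -4.770225)
h = r sin θ − e = -4.770225 − 16 = -20.770225
x = r cos θ + √(L² − h²) = 24.540680 + √(13924.0 − 431.4022) = 24.540680 + 116.157642 = 140.698321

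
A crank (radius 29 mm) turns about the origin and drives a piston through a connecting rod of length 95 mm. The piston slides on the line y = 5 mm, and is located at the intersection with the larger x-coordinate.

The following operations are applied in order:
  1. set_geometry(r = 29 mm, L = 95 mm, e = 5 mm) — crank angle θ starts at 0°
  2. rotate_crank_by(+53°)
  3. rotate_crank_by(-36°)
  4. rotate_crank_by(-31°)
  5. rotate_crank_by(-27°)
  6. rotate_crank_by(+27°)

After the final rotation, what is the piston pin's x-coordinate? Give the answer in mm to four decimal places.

122.3756

set_geometry: r = 29 mm, L = 95 mm, e = 5 mm; θ ← 0°
rotate_crank_by(+53°): θ ← 0° +53° = 53°
rotate_crank_by(-36°): θ ← 53° -36° = 17°
rotate_crank_by(-31°): θ ← 17° -31° = -14°
rotate_crank_by(-27°): θ ← -14° -27° = -41°
rotate_crank_by(+27°): θ ← -41° +27° = -14°
crank pin P = (r cos θ, r sin θ) = (28.138576, -7.015735)
h = r sin θ − e = -7.015735 − 5 = -12.015735
x = r cos θ + √(L² − h²) = 28.138576 + √(9025.0 − 144.3779) = 28.138576 + 94.237053 = 122.375629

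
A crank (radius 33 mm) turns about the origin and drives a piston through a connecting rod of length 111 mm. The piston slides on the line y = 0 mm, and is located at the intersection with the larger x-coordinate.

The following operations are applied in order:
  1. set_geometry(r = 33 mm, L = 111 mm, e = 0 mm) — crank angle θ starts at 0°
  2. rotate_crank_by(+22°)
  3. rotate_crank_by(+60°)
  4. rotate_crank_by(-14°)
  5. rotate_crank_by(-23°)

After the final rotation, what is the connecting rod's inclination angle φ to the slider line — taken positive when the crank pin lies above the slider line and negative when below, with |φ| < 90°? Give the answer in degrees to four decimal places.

set_geometry: r = 33 mm, L = 111 mm, e = 0 mm; θ ← 0°
rotate_crank_by(+22°): θ ← 0° +22° = 22°
rotate_crank_by(+60°): θ ← 22° +60° = 82°
rotate_crank_by(-14°): θ ← 82° -14° = 68°
rotate_crank_by(-23°): θ ← 68° -23° = 45°
crank pin P = (r cos θ, r sin θ) = (23.334524, 23.334524)
h = r sin θ − e = 23.334524 − 0 = 23.334524
sin φ = h / L = 23.334524 / 111 = 0.21022093
φ = arcsin(0.21022093) = 12.135300°

12.1353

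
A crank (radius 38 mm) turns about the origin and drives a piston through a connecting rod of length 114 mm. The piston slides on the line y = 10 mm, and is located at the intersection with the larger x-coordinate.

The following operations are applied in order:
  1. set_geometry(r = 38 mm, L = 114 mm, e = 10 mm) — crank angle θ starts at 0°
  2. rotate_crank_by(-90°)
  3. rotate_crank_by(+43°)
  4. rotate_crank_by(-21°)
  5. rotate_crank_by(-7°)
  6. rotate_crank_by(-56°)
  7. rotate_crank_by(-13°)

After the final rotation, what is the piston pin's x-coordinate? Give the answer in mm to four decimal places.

set_geometry: r = 38 mm, L = 114 mm, e = 10 mm; θ ← 0°
rotate_crank_by(-90°): θ ← 0° -90° = -90°
rotate_crank_by(+43°): θ ← -90° +43° = -47°
rotate_crank_by(-21°): θ ← -47° -21° = -68°
rotate_crank_by(-7°): θ ← -68° -7° = -75°
rotate_crank_by(-56°): θ ← -75° -56° = -131°
rotate_crank_by(-13°): θ ← -131° -13° = -144°
crank pin P = (r cos θ, r sin θ) = (-30.742646, -22.335840)
h = r sin θ − e = -22.335840 − 10 = -32.335840
x = r cos θ + √(L² − h²) = -30.742646 + √(12996.0 − 1045.6065) = -30.742646 + 109.317855 = 78.575209

78.5752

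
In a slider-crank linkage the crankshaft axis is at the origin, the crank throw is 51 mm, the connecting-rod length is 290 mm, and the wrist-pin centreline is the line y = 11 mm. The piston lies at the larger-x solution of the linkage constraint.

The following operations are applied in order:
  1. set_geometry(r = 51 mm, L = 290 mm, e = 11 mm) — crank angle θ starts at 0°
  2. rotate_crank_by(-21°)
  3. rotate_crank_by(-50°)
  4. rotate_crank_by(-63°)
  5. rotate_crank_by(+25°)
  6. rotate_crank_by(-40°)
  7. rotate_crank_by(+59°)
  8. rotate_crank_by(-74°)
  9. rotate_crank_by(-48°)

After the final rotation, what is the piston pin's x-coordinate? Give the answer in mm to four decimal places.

246.3064

set_geometry: r = 51 mm, L = 290 mm, e = 11 mm; θ ← 0°
rotate_crank_by(-21°): θ ← 0° -21° = -21°
rotate_crank_by(-50°): θ ← -21° -50° = -71°
rotate_crank_by(-63°): θ ← -71° -63° = -134°
rotate_crank_by(+25°): θ ← -134° +25° = -109°
rotate_crank_by(-40°): θ ← -109° -40° = -149°
rotate_crank_by(+59°): θ ← -149° +59° = -90°
rotate_crank_by(-74°): θ ← -90° -74° = -164°
rotate_crank_by(-48°): θ ← -164° -48° = -212°
crank pin P = (r cos θ, r sin θ) = (-43.250453, 27.025882)
h = r sin θ − e = 27.025882 − 11 = 16.025882
x = r cos θ + √(L² − h²) = -43.250453 + √(84100.0 − 256.8289) = -43.250453 + 289.556853 = 246.306400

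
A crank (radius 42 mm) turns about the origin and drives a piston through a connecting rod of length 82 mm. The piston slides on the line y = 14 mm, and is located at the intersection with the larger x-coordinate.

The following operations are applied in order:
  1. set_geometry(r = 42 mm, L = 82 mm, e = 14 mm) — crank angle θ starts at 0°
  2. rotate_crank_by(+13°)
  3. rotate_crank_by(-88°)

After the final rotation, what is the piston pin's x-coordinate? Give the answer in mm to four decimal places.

72.0769

set_geometry: r = 42 mm, L = 82 mm, e = 14 mm; θ ← 0°
rotate_crank_by(+13°): θ ← 0° +13° = 13°
rotate_crank_by(-88°): θ ← 13° -88° = -75°
crank pin P = (r cos θ, r sin θ) = (10.870400, -40.568885)
h = r sin θ − e = -40.568885 − 14 = -54.568885
x = r cos θ + √(L² − h²) = 10.870400 + √(6724.0 − 2977.7632) = 10.870400 + 61.206510 = 72.076910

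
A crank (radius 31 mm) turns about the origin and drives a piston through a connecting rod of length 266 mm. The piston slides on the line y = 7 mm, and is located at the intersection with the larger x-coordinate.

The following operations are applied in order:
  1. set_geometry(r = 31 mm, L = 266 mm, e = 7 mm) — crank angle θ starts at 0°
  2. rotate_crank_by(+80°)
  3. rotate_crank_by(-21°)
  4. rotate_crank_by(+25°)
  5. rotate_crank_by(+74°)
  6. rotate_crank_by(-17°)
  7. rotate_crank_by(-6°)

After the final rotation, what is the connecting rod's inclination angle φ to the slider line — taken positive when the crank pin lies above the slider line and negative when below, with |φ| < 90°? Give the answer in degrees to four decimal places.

3.2155

set_geometry: r = 31 mm, L = 266 mm, e = 7 mm; θ ← 0°
rotate_crank_by(+80°): θ ← 0° +80° = 80°
rotate_crank_by(-21°): θ ← 80° -21° = 59°
rotate_crank_by(+25°): θ ← 59° +25° = 84°
rotate_crank_by(+74°): θ ← 84° +74° = 158°
rotate_crank_by(-17°): θ ← 158° -17° = 141°
rotate_crank_by(-6°): θ ← 141° -6° = 135°
crank pin P = (r cos θ, r sin θ) = (-21.920310, 21.920310)
h = r sin θ − e = 21.920310 − 7 = 14.920310
sin φ = h / L = 14.920310 / 266 = 0.05609139
φ = arcsin(0.05609139) = 3.215488°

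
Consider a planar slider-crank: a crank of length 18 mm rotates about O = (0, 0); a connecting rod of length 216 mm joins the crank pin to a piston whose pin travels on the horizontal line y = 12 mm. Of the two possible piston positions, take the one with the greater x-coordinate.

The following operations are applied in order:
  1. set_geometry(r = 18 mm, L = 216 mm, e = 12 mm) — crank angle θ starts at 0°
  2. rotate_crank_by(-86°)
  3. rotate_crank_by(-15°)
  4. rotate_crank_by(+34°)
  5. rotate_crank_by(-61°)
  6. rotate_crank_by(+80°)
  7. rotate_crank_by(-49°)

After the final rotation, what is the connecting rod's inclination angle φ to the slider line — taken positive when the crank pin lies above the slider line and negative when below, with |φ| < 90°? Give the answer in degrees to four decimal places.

set_geometry: r = 18 mm, L = 216 mm, e = 12 mm; θ ← 0°
rotate_crank_by(-86°): θ ← 0° -86° = -86°
rotate_crank_by(-15°): θ ← -86° -15° = -101°
rotate_crank_by(+34°): θ ← -101° +34° = -67°
rotate_crank_by(-61°): θ ← -67° -61° = -128°
rotate_crank_by(+80°): θ ← -128° +80° = -48°
rotate_crank_by(-49°): θ ← -48° -49° = -97°
crank pin P = (r cos θ, r sin θ) = (-2.193648, -17.865831)
h = r sin θ − e = -17.865831 − 12 = -29.865831
sin φ = h / L = -29.865831 / 216 = -0.13826773
φ = arcsin(-0.13826773) = -7.947620°

-7.9476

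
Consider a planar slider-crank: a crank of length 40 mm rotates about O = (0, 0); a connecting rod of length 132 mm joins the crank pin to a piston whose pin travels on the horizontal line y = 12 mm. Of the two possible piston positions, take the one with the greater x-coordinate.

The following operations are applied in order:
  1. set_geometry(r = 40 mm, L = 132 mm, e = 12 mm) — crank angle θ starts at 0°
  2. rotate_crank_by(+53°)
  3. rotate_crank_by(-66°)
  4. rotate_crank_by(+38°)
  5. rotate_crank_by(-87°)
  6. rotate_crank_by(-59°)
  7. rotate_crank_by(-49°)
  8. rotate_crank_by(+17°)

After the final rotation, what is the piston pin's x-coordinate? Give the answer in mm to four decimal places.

92.8681

set_geometry: r = 40 mm, L = 132 mm, e = 12 mm; θ ← 0°
rotate_crank_by(+53°): θ ← 0° +53° = 53°
rotate_crank_by(-66°): θ ← 53° -66° = -13°
rotate_crank_by(+38°): θ ← -13° +38° = 25°
rotate_crank_by(-87°): θ ← 25° -87° = -62°
rotate_crank_by(-59°): θ ← -62° -59° = -121°
rotate_crank_by(-49°): θ ← -121° -49° = -170°
rotate_crank_by(+17°): θ ← -170° +17° = -153°
crank pin P = (r cos θ, r sin θ) = (-35.640261, -18.159620)
h = r sin θ − e = -18.159620 − 12 = -30.159620
x = r cos θ + √(L² − h²) = -35.640261 + √(17424.0 − 909.6027) = -35.640261 + 128.508355 = 92.868094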